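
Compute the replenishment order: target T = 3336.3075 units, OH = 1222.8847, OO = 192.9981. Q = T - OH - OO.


Inventory position = OH + OO = 1222.8847 + 192.9981 = 1415.8828
Q = 3336.3075 - 1415.8828 = 1920.4247

1920.4247 units


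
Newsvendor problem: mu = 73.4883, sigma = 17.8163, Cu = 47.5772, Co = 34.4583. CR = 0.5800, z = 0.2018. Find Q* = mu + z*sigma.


CR = Cu/(Cu+Co) = 47.5772/(47.5772+34.4583) = 0.5800
z = 0.2018
Q* = 73.4883 + 0.2018 * 17.8163 = 77.0836

77.0836 units


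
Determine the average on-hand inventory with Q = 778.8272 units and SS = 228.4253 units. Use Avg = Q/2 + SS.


Q/2 = 389.4136
Avg = 389.4136 + 228.4253 = 617.8389

617.8389 units


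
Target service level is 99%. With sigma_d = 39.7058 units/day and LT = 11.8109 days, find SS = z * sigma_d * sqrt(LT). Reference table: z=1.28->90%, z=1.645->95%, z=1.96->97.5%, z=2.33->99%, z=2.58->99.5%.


From the table, SL = 99% corresponds to z = 2.33
sqrt(LT) = sqrt(11.8109) = 3.4367
SS = 2.33 * 39.7058 * 3.4367 = 317.9445

317.9445 units


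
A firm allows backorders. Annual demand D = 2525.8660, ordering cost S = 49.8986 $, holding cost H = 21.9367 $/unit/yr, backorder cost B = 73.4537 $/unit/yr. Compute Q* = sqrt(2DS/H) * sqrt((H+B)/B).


sqrt(2DS/H) = 107.1960
sqrt((H+B)/B) = 1.1396
Q* = 107.1960 * 1.1396 = 122.1586

122.1586 units


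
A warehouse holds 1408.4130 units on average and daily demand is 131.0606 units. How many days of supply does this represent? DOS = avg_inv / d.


DOS = 1408.4130 / 131.0606 = 10.7463

10.7463 days


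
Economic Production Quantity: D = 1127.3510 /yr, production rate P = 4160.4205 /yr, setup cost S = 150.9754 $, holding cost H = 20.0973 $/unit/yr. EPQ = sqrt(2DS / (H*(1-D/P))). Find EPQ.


1 - D/P = 1 - 0.2710 = 0.7290
H*(1-D/P) = 14.6515
2DS = 340404.5363
EPQ = sqrt(23233.3850) = 152.4250

152.4250 units


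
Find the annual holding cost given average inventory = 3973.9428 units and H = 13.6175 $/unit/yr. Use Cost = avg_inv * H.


Cost = 3973.9428 * 13.6175 = 54115.1661

54115.1661 $/yr


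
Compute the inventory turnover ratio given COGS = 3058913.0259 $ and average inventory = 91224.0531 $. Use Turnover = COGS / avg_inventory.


Turnover = 3058913.0259 / 91224.0531 = 33.5319

33.5319


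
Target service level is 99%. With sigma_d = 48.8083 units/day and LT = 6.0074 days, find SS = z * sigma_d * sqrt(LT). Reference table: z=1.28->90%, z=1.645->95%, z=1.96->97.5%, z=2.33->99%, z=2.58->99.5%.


From the table, SL = 99% corresponds to z = 2.33
sqrt(LT) = sqrt(6.0074) = 2.4510
SS = 2.33 * 48.8083 * 2.4510 = 278.7359

278.7359 units


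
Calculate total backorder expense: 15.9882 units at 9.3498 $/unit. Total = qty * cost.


Total = 15.9882 * 9.3498 = 149.4865

149.4865 $


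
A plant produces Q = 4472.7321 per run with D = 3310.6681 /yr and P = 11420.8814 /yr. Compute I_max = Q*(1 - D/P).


D/P = 0.2899
1 - D/P = 0.7101
I_max = 4472.7321 * 0.7101 = 3176.1832

3176.1832 units


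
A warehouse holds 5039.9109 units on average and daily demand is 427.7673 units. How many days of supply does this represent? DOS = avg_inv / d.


DOS = 5039.9109 / 427.7673 = 11.7819

11.7819 days


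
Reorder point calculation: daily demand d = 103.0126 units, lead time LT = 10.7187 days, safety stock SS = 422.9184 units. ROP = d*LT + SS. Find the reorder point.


d*LT = 103.0126 * 10.7187 = 1104.1612
ROP = 1104.1612 + 422.9184 = 1527.0796

1527.0796 units


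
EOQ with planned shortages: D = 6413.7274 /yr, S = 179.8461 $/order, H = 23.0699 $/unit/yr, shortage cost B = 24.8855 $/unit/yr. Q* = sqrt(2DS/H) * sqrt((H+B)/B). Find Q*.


sqrt(2DS/H) = 316.2262
sqrt((H+B)/B) = 1.3882
Q* = 316.2262 * 1.3882 = 438.9787

438.9787 units


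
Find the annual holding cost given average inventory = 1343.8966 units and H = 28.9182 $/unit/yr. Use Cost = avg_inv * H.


Cost = 1343.8966 * 28.9182 = 38863.0707

38863.0707 $/yr


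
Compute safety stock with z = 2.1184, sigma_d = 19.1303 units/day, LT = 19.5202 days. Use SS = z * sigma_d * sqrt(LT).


sqrt(LT) = sqrt(19.5202) = 4.4182
SS = 2.1184 * 19.1303 * 4.4182 = 179.0490

179.0490 units


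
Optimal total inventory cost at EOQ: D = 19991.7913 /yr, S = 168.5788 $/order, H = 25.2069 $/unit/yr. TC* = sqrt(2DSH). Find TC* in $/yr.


2*D*S*H = 169904194.8873
TC* = sqrt(169904194.8873) = 13034.7303

13034.7303 $/yr


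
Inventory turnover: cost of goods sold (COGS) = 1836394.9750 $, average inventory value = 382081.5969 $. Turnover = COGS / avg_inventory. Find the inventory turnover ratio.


Turnover = 1836394.9750 / 382081.5969 = 4.8063

4.8063


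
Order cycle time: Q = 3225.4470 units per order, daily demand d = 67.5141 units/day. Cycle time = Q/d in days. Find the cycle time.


Cycle = 3225.4470 / 67.5141 = 47.7744

47.7744 days


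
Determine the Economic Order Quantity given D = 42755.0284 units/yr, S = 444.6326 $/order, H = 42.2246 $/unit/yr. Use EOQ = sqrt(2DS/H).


2*D*S = 2 * 42755.0284 * 444.6326 = 38020558.8811
2*D*S/H = 900436.2121
EOQ = sqrt(900436.2121) = 948.9132

948.9132 units


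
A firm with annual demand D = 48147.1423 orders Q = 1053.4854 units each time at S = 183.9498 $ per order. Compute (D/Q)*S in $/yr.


Number of orders = D/Q = 45.7027
Cost = 45.7027 * 183.9498 = 8407.0052

8407.0052 $/yr


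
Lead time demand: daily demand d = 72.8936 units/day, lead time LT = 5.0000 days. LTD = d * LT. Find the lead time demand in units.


LTD = 72.8936 * 5.0000 = 364.4680

364.4680 units


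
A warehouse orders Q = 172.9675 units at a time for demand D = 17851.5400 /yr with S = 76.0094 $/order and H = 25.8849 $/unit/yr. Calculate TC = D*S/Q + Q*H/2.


Ordering cost = D*S/Q = 7844.7387
Holding cost = Q*H/2 = 2238.6232
TC = 7844.7387 + 2238.6232 = 10083.3619

10083.3619 $/yr


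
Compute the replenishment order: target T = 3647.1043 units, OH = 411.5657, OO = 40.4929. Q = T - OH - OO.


Inventory position = OH + OO = 411.5657 + 40.4929 = 452.0586
Q = 3647.1043 - 452.0586 = 3195.0457

3195.0457 units


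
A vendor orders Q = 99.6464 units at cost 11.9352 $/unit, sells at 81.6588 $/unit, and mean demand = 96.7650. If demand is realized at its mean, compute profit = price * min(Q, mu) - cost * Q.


Sales at mu = min(99.6464, 96.7650) = 96.7650
Revenue = 81.6588 * 96.7650 = 7901.7138
Total cost = 11.9352 * 99.6464 = 1189.2997
Profit = 7901.7138 - 1189.2997 = 6712.4141

6712.4141 $


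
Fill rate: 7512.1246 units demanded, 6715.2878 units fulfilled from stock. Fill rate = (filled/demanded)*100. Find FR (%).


FR = 6715.2878 / 7512.1246 * 100 = 89.3927

89.3927%


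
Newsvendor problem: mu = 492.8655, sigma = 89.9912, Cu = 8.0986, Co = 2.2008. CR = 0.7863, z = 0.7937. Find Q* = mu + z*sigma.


CR = Cu/(Cu+Co) = 8.0986/(8.0986+2.2008) = 0.7863
z = 0.7937
Q* = 492.8655 + 0.7937 * 89.9912 = 564.2915

564.2915 units


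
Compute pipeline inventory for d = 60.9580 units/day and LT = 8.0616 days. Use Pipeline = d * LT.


Pipeline = 60.9580 * 8.0616 = 491.4190

491.4190 units


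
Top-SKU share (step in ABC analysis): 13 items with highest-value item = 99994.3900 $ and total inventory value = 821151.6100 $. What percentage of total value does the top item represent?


Top item = 99994.3900
Total = 821151.6100
Percentage = 99994.3900 / 821151.6100 * 100 = 12.1773

12.1773%


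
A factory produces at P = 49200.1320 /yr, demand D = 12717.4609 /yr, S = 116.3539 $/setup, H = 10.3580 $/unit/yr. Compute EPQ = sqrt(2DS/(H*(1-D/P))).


1 - D/P = 1 - 0.2585 = 0.7415
H*(1-D/P) = 7.6806
2DS = 2959452.3476
EPQ = sqrt(385314.2625) = 620.7369

620.7369 units


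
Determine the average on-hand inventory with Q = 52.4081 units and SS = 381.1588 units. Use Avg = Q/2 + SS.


Q/2 = 26.2040
Avg = 26.2040 + 381.1588 = 407.3628

407.3628 units


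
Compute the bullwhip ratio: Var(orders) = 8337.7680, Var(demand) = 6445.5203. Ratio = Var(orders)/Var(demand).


BW = 8337.7680 / 6445.5203 = 1.2936

1.2936


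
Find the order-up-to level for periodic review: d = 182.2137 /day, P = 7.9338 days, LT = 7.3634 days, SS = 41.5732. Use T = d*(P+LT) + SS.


P + LT = 15.2972
d*(P+LT) = 182.2137 * 15.2972 = 2787.3594
T = 2787.3594 + 41.5732 = 2828.9326

2828.9326 units


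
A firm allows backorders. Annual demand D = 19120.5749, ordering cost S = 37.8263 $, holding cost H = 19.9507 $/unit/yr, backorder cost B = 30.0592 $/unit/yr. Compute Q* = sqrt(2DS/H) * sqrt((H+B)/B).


sqrt(2DS/H) = 269.2671
sqrt((H+B)/B) = 1.2899
Q* = 269.2671 * 1.2899 = 347.3143

347.3143 units


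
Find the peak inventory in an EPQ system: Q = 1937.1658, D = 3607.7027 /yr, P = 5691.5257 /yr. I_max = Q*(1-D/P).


D/P = 0.6339
1 - D/P = 0.3661
I_max = 1937.1658 * 0.3661 = 709.2493

709.2493 units


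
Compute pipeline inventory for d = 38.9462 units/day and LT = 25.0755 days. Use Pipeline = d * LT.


Pipeline = 38.9462 * 25.0755 = 976.5954

976.5954 units


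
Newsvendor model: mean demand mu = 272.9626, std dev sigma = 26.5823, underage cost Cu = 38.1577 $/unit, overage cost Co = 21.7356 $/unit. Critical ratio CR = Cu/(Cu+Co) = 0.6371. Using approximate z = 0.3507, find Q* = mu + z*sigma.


CR = Cu/(Cu+Co) = 38.1577/(38.1577+21.7356) = 0.6371
z = 0.3507
Q* = 272.9626 + 0.3507 * 26.5823 = 282.2850

282.2850 units


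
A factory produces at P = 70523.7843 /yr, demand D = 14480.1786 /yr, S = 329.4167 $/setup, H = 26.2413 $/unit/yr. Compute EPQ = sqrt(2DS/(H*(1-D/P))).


1 - D/P = 1 - 0.2053 = 0.7947
H*(1-D/P) = 20.8533
2DS = 9540025.2996
EPQ = sqrt(457481.6931) = 676.3739

676.3739 units


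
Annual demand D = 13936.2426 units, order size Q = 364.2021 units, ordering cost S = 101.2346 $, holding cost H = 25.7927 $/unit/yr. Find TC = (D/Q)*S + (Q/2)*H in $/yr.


Ordering cost = D*S/Q = 3873.7557
Holding cost = Q*H/2 = 4696.8778
TC = 3873.7557 + 4696.8778 = 8570.6334

8570.6334 $/yr


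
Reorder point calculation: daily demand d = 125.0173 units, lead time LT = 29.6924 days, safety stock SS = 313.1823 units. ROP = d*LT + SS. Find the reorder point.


d*LT = 125.0173 * 29.6924 = 3712.0637
ROP = 3712.0637 + 313.1823 = 4025.2460

4025.2460 units


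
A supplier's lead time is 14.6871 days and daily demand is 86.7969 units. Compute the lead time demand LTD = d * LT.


LTD = 86.7969 * 14.6871 = 1274.7947

1274.7947 units


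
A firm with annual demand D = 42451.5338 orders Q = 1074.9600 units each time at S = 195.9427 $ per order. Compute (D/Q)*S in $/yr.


Number of orders = D/Q = 39.4913
Cost = 39.4913 * 195.9427 = 7738.0257

7738.0257 $/yr


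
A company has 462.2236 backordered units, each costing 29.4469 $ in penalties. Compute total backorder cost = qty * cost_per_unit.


Total = 462.2236 * 29.4469 = 13611.0521

13611.0521 $


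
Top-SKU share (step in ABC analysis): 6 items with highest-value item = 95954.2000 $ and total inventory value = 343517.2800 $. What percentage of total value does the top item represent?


Top item = 95954.2000
Total = 343517.2800
Percentage = 95954.2000 / 343517.2800 * 100 = 27.9329

27.9329%


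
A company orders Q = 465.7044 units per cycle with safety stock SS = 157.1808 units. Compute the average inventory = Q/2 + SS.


Q/2 = 232.8522
Avg = 232.8522 + 157.1808 = 390.0330

390.0330 units


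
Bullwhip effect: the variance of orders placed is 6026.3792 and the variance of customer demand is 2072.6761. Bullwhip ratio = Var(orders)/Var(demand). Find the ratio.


BW = 6026.3792 / 2072.6761 = 2.9075

2.9075


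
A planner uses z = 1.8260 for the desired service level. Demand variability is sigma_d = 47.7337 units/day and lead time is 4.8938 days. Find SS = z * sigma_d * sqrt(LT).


sqrt(LT) = sqrt(4.8938) = 2.2122
SS = 1.8260 * 47.7337 * 2.2122 = 192.8186

192.8186 units


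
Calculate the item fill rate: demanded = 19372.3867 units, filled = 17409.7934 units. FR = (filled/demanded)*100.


FR = 17409.7934 / 19372.3867 * 100 = 89.8691

89.8691%


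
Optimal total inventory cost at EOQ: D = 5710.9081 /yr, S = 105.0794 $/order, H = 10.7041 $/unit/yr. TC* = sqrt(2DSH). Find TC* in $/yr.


2*D*S*H = 12847035.0574
TC* = sqrt(12847035.0574) = 3584.2761

3584.2761 $/yr


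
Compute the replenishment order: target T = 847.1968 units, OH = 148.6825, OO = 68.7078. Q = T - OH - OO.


Inventory position = OH + OO = 148.6825 + 68.7078 = 217.3903
Q = 847.1968 - 217.3903 = 629.8065

629.8065 units


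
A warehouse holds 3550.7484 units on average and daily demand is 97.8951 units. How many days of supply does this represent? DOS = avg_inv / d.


DOS = 3550.7484 / 97.8951 = 36.2710

36.2710 days


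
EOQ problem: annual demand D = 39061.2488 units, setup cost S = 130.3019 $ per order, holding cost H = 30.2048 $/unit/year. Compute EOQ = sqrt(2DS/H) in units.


2*D*S = 2 * 39061.2488 * 130.3019 = 10179509.8700
2*D*S/H = 337016.2977
EOQ = sqrt(337016.2977) = 580.5310

580.5310 units


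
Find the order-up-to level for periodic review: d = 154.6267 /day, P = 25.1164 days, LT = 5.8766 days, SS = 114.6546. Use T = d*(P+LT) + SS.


P + LT = 30.9930
d*(P+LT) = 154.6267 * 30.9930 = 4792.3453
T = 4792.3453 + 114.6546 = 4906.9999

4906.9999 units


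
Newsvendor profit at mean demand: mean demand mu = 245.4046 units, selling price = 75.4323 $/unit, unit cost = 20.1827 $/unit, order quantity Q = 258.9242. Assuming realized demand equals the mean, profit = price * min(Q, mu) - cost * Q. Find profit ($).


Sales at mu = min(258.9242, 245.4046) = 245.4046
Revenue = 75.4323 * 245.4046 = 18511.4334
Total cost = 20.1827 * 258.9242 = 5225.7895
Profit = 18511.4334 - 5225.7895 = 13285.6440

13285.6440 $


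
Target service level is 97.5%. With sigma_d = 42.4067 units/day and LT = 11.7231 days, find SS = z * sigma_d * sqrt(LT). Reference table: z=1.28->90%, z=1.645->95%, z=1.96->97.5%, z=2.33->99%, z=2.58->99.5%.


From the table, SL = 97.5% corresponds to z = 1.96
sqrt(LT) = sqrt(11.7231) = 3.4239
SS = 1.96 * 42.4067 * 3.4239 = 284.5849

284.5849 units


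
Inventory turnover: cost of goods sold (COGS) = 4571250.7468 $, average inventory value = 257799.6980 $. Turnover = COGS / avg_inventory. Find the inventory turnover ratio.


Turnover = 4571250.7468 / 257799.6980 = 17.7318

17.7318


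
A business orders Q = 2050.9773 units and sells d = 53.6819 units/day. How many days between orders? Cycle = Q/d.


Cycle = 2050.9773 / 53.6819 = 38.2061

38.2061 days


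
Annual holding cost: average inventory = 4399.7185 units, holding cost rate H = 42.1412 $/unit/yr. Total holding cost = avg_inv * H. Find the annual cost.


Cost = 4399.7185 * 42.1412 = 185409.4173

185409.4173 $/yr


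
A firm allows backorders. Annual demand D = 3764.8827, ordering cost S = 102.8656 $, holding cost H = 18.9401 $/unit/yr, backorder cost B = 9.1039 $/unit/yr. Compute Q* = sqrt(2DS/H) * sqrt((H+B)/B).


sqrt(2DS/H) = 202.2249
sqrt((H+B)/B) = 1.7551
Q* = 202.2249 * 1.7551 = 354.9285

354.9285 units


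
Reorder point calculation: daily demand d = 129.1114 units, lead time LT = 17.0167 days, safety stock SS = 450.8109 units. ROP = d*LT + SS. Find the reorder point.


d*LT = 129.1114 * 17.0167 = 2197.0500
ROP = 2197.0500 + 450.8109 = 2647.8609

2647.8609 units


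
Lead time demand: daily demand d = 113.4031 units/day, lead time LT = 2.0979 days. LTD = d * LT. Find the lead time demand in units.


LTD = 113.4031 * 2.0979 = 237.9084

237.9084 units


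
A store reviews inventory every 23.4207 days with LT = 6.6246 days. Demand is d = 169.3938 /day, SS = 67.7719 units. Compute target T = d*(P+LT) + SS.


P + LT = 30.0453
d*(P+LT) = 169.3938 * 30.0453 = 5089.4875
T = 5089.4875 + 67.7719 = 5157.2594

5157.2594 units


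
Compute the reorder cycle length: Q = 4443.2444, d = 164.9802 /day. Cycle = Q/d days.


Cycle = 4443.2444 / 164.9802 = 26.9320

26.9320 days


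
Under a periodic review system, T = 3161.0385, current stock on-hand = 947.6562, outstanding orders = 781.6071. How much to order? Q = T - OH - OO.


Inventory position = OH + OO = 947.6562 + 781.6071 = 1729.2633
Q = 3161.0385 - 1729.2633 = 1431.7752

1431.7752 units


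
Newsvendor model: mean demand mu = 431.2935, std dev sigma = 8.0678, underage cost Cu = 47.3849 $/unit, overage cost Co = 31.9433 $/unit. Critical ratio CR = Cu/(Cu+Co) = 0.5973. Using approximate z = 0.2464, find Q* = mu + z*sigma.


CR = Cu/(Cu+Co) = 47.3849/(47.3849+31.9433) = 0.5973
z = 0.2464
Q* = 431.2935 + 0.2464 * 8.0678 = 433.2814

433.2814 units


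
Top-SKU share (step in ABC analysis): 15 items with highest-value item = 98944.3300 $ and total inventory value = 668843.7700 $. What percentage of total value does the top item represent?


Top item = 98944.3300
Total = 668843.7700
Percentage = 98944.3300 / 668843.7700 * 100 = 14.7933

14.7933%


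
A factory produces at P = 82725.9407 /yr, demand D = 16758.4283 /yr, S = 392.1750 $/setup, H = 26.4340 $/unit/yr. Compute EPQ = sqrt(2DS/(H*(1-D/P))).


1 - D/P = 1 - 0.2026 = 0.7974
H*(1-D/P) = 21.0791
2DS = 13144473.2371
EPQ = sqrt(623579.6125) = 789.6706

789.6706 units


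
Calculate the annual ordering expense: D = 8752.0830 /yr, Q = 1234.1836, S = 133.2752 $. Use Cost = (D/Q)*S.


Number of orders = D/Q = 7.0914
Cost = 7.0914 * 133.2752 = 945.1070

945.1070 $/yr


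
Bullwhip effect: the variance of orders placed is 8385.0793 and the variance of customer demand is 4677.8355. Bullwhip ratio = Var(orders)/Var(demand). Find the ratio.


BW = 8385.0793 / 4677.8355 = 1.7925

1.7925


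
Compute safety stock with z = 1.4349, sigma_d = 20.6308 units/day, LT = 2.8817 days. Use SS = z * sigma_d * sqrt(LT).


sqrt(LT) = sqrt(2.8817) = 1.6976
SS = 1.4349 * 20.6308 * 1.6976 = 50.2530

50.2530 units


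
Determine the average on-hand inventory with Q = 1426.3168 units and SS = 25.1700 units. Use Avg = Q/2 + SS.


Q/2 = 713.1584
Avg = 713.1584 + 25.1700 = 738.3284

738.3284 units


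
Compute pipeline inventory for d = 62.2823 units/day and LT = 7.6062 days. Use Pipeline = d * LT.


Pipeline = 62.2823 * 7.6062 = 473.7316

473.7316 units


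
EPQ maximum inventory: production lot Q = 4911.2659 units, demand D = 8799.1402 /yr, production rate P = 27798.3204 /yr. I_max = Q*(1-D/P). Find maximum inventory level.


D/P = 0.3165
1 - D/P = 0.6835
I_max = 4911.2659 * 0.6835 = 3356.6786

3356.6786 units


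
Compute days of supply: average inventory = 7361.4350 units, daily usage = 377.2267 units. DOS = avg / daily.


DOS = 7361.4350 / 377.2267 = 19.5146

19.5146 days


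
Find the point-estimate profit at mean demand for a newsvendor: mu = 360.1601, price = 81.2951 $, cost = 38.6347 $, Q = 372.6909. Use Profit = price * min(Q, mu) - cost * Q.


Sales at mu = min(372.6909, 360.1601) = 360.1601
Revenue = 81.2951 * 360.1601 = 29279.2513
Total cost = 38.6347 * 372.6909 = 14398.8011
Profit = 29279.2513 - 14398.8011 = 14880.4502

14880.4502 $


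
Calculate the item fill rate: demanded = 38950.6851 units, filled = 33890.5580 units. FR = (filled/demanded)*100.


FR = 33890.5580 / 38950.6851 * 100 = 87.0089

87.0089%


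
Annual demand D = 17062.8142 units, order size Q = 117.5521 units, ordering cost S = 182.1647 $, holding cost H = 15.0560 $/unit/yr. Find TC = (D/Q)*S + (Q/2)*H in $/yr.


Ordering cost = D*S/Q = 26441.4028
Holding cost = Q*H/2 = 884.9322
TC = 26441.4028 + 884.9322 = 27326.3350

27326.3350 $/yr


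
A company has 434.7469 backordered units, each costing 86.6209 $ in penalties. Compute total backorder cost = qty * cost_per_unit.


Total = 434.7469 * 86.6209 = 37658.1678

37658.1678 $


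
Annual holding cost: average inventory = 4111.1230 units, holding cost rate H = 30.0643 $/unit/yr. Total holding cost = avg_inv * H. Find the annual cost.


Cost = 4111.1230 * 30.0643 = 123598.0352

123598.0352 $/yr


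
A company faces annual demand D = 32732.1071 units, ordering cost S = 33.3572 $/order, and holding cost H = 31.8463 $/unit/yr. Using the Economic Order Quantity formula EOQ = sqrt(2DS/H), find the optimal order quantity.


2*D*S = 2 * 32732.1071 * 33.3572 = 2183702.8859
2*D*S/H = 68570.0658
EOQ = sqrt(68570.0658) = 261.8589

261.8589 units


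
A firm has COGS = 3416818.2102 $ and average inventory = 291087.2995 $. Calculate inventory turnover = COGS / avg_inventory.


Turnover = 3416818.2102 / 291087.2995 = 11.7381

11.7381


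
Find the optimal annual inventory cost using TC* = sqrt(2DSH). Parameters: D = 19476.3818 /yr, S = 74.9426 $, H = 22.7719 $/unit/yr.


2*D*S*H = 66476217.3744
TC* = sqrt(66476217.3744) = 8153.2949

8153.2949 $/yr


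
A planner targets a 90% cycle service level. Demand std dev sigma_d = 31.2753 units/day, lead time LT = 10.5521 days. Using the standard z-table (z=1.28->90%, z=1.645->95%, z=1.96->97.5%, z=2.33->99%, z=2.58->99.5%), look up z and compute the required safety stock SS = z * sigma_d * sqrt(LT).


From the table, SL = 90% corresponds to z = 1.28
sqrt(LT) = sqrt(10.5521) = 3.2484
SS = 1.28 * 31.2753 * 3.2484 = 130.0412

130.0412 units


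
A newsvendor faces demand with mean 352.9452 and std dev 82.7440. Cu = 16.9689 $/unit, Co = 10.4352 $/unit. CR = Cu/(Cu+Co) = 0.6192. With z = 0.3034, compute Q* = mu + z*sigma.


CR = Cu/(Cu+Co) = 16.9689/(16.9689+10.4352) = 0.6192
z = 0.3034
Q* = 352.9452 + 0.3034 * 82.7440 = 378.0497

378.0497 units


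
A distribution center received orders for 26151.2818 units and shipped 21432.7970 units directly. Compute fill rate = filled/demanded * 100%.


FR = 21432.7970 / 26151.2818 * 100 = 81.9570

81.9570%


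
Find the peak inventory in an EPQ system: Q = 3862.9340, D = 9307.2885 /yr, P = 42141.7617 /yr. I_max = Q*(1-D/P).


D/P = 0.2209
1 - D/P = 0.7791
I_max = 3862.9340 * 0.7791 = 3009.7793

3009.7793 units


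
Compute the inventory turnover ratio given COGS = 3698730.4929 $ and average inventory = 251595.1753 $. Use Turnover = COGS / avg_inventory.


Turnover = 3698730.4929 / 251595.1753 = 14.7011

14.7011


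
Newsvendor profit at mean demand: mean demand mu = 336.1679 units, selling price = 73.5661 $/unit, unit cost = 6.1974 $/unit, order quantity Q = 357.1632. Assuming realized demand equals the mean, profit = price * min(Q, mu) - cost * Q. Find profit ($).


Sales at mu = min(357.1632, 336.1679) = 336.1679
Revenue = 73.5661 * 336.1679 = 24730.5613
Total cost = 6.1974 * 357.1632 = 2213.4832
Profit = 24730.5613 - 2213.4832 = 22517.0781

22517.0781 $


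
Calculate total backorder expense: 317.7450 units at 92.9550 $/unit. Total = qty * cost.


Total = 317.7450 * 92.9550 = 29535.9865

29535.9865 $


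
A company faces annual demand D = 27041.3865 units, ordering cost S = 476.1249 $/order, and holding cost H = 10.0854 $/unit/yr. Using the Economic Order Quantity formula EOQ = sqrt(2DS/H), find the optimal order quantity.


2*D*S = 2 * 27041.3865 * 476.1249 = 25750154.8863
2*D*S/H = 2553211.0661
EOQ = sqrt(2553211.0661) = 1597.8770

1597.8770 units


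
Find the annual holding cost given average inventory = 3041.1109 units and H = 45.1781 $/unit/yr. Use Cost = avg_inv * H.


Cost = 3041.1109 * 45.1781 = 137391.6124

137391.6124 $/yr


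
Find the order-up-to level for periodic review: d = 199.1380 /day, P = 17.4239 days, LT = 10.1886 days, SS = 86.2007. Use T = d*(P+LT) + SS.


P + LT = 27.6125
d*(P+LT) = 199.1380 * 27.6125 = 5498.6980
T = 5498.6980 + 86.2007 = 5584.8987

5584.8987 units


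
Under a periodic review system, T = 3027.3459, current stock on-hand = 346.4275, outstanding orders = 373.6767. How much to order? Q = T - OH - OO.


Inventory position = OH + OO = 346.4275 + 373.6767 = 720.1042
Q = 3027.3459 - 720.1042 = 2307.2417

2307.2417 units


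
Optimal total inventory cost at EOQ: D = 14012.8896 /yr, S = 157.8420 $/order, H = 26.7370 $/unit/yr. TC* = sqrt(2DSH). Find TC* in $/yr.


2*D*S*H = 118274997.4475
TC* = sqrt(118274997.4475) = 10875.4309

10875.4309 $/yr


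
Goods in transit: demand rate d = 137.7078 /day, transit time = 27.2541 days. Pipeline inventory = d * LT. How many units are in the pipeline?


Pipeline = 137.7078 * 27.2541 = 3753.1022

3753.1022 units


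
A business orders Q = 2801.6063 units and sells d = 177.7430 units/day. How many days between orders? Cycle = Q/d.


Cycle = 2801.6063 / 177.7430 = 15.7621

15.7621 days


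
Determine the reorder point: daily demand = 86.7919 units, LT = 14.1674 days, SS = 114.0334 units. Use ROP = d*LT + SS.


d*LT = 86.7919 * 14.1674 = 1229.6156
ROP = 1229.6156 + 114.0334 = 1343.6490

1343.6490 units


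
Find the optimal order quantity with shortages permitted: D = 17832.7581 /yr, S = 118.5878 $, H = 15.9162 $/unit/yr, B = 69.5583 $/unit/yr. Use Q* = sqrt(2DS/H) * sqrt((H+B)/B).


sqrt(2DS/H) = 515.4951
sqrt((H+B)/B) = 1.1085
Q* = 515.4951 * 1.1085 = 571.4370

571.4370 units


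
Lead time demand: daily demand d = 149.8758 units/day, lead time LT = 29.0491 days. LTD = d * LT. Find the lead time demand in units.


LTD = 149.8758 * 29.0491 = 4353.7571

4353.7571 units


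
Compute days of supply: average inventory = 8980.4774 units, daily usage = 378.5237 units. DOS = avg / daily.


DOS = 8980.4774 / 378.5237 = 23.7250

23.7250 days


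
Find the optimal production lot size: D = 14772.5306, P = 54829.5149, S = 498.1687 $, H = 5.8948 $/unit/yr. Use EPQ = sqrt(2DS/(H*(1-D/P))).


1 - D/P = 1 - 0.2694 = 0.7306
H*(1-D/P) = 4.3066
2DS = 14718424.7294
EPQ = sqrt(3417656.4914) = 1848.6905

1848.6905 units


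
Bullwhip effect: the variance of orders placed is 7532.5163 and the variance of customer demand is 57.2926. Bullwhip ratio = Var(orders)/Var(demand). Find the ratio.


BW = 7532.5163 / 57.2926 = 131.4745

131.4745


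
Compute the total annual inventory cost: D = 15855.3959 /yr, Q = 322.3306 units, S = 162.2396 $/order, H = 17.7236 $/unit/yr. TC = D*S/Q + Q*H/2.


Ordering cost = D*S/Q = 7980.5426
Holding cost = Q*H/2 = 2856.4293
TC = 7980.5426 + 2856.4293 = 10836.9719

10836.9719 $/yr


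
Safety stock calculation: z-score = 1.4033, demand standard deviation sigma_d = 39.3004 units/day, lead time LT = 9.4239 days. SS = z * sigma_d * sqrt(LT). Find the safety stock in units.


sqrt(LT) = sqrt(9.4239) = 3.0698
SS = 1.4033 * 39.3004 * 3.0698 = 169.3023

169.3023 units


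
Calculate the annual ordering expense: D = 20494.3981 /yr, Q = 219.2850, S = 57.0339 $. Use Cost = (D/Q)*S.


Number of orders = D/Q = 93.4601
Cost = 93.4601 * 57.0339 = 5330.3940

5330.3940 $/yr


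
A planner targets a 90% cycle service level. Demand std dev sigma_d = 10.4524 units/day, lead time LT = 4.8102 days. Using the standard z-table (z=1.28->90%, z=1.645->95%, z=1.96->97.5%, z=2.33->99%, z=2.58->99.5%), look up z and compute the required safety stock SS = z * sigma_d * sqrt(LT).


From the table, SL = 90% corresponds to z = 1.28
sqrt(LT) = sqrt(4.8102) = 2.1932
SS = 1.28 * 10.4524 * 2.1932 = 29.3432

29.3432 units


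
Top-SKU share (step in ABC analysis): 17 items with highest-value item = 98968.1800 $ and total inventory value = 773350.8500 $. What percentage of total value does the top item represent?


Top item = 98968.1800
Total = 773350.8500
Percentage = 98968.1800 / 773350.8500 * 100 = 12.7973

12.7973%


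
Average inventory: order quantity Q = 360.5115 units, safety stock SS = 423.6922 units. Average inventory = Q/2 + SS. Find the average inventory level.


Q/2 = 180.2558
Avg = 180.2558 + 423.6922 = 603.9479

603.9479 units


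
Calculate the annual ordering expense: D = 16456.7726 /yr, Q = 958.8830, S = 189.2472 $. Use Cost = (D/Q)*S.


Number of orders = D/Q = 17.1624
Cost = 17.1624 * 189.2472 = 3247.9438

3247.9438 $/yr


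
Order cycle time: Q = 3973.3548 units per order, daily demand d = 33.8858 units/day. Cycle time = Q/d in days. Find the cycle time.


Cycle = 3973.3548 / 33.8858 = 117.2572

117.2572 days


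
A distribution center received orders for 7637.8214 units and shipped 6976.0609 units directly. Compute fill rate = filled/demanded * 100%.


FR = 6976.0609 / 7637.8214 * 100 = 91.3357

91.3357%


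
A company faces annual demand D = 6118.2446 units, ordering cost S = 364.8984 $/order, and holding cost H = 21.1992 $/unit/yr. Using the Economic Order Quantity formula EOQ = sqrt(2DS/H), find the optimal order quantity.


2*D*S = 2 * 6118.2446 * 364.8984 = 4465075.3307
2*D*S/H = 210624.7090
EOQ = sqrt(210624.7090) = 458.9387

458.9387 units


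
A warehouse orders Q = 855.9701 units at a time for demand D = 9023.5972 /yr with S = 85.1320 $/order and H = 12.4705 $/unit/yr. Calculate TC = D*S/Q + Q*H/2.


Ordering cost = D*S/Q = 897.4576
Holding cost = Q*H/2 = 5337.1876
TC = 897.4576 + 5337.1876 = 6234.6452

6234.6452 $/yr


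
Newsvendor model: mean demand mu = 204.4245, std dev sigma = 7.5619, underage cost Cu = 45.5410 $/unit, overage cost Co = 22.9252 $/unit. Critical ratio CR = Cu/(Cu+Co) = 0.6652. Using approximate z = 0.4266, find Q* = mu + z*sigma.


CR = Cu/(Cu+Co) = 45.5410/(45.5410+22.9252) = 0.6652
z = 0.4266
Q* = 204.4245 + 0.4266 * 7.5619 = 207.6504

207.6504 units


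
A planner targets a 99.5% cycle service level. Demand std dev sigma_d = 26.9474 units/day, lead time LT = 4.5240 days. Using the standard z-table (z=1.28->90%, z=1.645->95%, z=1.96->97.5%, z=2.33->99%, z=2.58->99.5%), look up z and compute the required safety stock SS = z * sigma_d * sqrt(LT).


From the table, SL = 99.5% corresponds to z = 2.58
sqrt(LT) = sqrt(4.5240) = 2.1270
SS = 2.58 * 26.9474 * 2.1270 = 147.8761

147.8761 units


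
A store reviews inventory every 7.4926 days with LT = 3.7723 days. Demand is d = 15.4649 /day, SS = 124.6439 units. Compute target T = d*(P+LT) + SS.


P + LT = 11.2649
d*(P+LT) = 15.4649 * 11.2649 = 174.2106
T = 174.2106 + 124.6439 = 298.8545

298.8545 units


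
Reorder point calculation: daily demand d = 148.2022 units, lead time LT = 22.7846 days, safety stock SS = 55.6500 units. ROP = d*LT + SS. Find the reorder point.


d*LT = 148.2022 * 22.7846 = 3376.7278
ROP = 3376.7278 + 55.6500 = 3432.3778

3432.3778 units


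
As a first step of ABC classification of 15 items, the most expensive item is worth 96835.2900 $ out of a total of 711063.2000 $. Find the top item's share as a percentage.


Top item = 96835.2900
Total = 711063.2000
Percentage = 96835.2900 / 711063.2000 * 100 = 13.6184

13.6184%


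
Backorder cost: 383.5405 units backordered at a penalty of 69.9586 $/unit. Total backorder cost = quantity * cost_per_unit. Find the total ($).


Total = 383.5405 * 69.9586 = 26831.9564

26831.9564 $


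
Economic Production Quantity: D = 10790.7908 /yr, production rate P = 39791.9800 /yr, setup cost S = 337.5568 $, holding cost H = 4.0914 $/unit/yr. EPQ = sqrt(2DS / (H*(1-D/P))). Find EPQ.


1 - D/P = 1 - 0.2712 = 0.7288
H*(1-D/P) = 2.9819
2DS = 7285009.6238
EPQ = sqrt(2443081.3705) = 1563.0359

1563.0359 units


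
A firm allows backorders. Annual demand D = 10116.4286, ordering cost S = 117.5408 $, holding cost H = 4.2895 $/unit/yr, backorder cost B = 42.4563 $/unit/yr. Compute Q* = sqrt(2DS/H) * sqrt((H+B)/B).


sqrt(2DS/H) = 744.5941
sqrt((H+B)/B) = 1.0493
Q* = 744.5941 * 1.0493 = 781.3036

781.3036 units


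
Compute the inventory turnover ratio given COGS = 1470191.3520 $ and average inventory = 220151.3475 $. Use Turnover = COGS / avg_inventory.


Turnover = 1470191.3520 / 220151.3475 = 6.6781

6.6781


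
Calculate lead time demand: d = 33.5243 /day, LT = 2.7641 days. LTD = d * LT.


LTD = 33.5243 * 2.7641 = 92.6645

92.6645 units


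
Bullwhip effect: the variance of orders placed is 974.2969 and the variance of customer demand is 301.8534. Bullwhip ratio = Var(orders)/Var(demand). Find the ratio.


BW = 974.2969 / 301.8534 = 3.2277

3.2277


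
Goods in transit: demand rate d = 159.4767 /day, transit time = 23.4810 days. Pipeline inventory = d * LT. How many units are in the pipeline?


Pipeline = 159.4767 * 23.4810 = 3744.6724

3744.6724 units


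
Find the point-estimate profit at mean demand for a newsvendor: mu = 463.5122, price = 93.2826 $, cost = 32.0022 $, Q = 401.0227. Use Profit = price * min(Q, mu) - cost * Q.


Sales at mu = min(401.0227, 463.5122) = 401.0227
Revenue = 93.2826 * 401.0227 = 37408.4401
Total cost = 32.0022 * 401.0227 = 12833.6086
Profit = 37408.4401 - 12833.6086 = 24574.8315

24574.8315 $


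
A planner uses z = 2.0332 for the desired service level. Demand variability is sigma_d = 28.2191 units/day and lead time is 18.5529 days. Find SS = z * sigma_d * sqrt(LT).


sqrt(LT) = sqrt(18.5529) = 4.3073
SS = 2.0332 * 28.2191 * 4.3073 = 247.1321

247.1321 units


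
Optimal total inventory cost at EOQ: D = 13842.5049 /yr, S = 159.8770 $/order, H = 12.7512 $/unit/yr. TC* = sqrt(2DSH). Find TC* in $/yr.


2*D*S*H = 56439314.4110
TC* = sqrt(56439314.4110) = 7512.6104

7512.6104 $/yr


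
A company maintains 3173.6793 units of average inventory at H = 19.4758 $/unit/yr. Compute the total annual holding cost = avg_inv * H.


Cost = 3173.6793 * 19.4758 = 61809.9433

61809.9433 $/yr


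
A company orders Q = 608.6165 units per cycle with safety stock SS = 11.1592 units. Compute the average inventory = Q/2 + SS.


Q/2 = 304.3082
Avg = 304.3082 + 11.1592 = 315.4674

315.4674 units


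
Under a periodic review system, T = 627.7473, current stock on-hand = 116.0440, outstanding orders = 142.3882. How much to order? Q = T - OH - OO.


Inventory position = OH + OO = 116.0440 + 142.3882 = 258.4322
Q = 627.7473 - 258.4322 = 369.3151

369.3151 units


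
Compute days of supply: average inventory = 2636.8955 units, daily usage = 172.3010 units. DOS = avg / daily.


DOS = 2636.8955 / 172.3010 = 15.3040

15.3040 days


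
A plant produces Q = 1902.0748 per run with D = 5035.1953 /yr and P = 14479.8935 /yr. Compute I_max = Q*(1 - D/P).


D/P = 0.3477
1 - D/P = 0.6523
I_max = 1902.0748 * 0.6523 = 1240.6529

1240.6529 units


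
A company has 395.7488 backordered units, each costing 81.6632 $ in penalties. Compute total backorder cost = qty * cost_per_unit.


Total = 395.7488 * 81.6632 = 32318.1134

32318.1134 $


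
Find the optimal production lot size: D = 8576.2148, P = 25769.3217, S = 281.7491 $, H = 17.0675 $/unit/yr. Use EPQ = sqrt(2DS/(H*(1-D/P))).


1 - D/P = 1 - 0.3328 = 0.6672
H*(1-D/P) = 11.3873
2DS = 4832681.6026
EPQ = sqrt(424391.7132) = 651.4535

651.4535 units


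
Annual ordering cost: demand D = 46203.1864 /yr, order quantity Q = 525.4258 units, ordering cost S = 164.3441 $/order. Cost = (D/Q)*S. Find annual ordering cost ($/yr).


Number of orders = D/Q = 87.9348
Cost = 87.9348 * 164.3441 = 14451.5574

14451.5574 $/yr


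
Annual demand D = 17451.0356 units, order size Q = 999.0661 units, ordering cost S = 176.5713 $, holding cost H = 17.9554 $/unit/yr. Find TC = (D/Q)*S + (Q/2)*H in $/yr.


Ordering cost = D*S/Q = 3084.2324
Holding cost = Q*H/2 = 8969.3157
TC = 3084.2324 + 8969.3157 = 12053.5481

12053.5481 $/yr


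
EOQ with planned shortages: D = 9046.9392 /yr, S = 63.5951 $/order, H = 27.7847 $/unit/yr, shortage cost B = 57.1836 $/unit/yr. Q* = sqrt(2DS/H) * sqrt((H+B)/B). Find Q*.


sqrt(2DS/H) = 203.5049
sqrt((H+B)/B) = 1.2190
Q* = 203.5049 * 1.2190 = 248.0662

248.0662 units


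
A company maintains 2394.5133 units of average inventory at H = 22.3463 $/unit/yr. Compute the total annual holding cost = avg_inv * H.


Cost = 2394.5133 * 22.3463 = 53508.5126

53508.5126 $/yr


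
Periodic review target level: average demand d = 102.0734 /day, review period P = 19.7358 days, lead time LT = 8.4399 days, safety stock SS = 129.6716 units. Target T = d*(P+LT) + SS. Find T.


P + LT = 28.1757
d*(P+LT) = 102.0734 * 28.1757 = 2875.9895
T = 2875.9895 + 129.6716 = 3005.6611

3005.6611 units


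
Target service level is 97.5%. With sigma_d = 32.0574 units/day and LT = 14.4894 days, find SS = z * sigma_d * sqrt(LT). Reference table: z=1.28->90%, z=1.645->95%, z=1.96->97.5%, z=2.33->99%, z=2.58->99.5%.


From the table, SL = 97.5% corresponds to z = 1.96
sqrt(LT) = sqrt(14.4894) = 3.8065
SS = 1.96 * 32.0574 * 3.8065 = 239.1716

239.1716 units


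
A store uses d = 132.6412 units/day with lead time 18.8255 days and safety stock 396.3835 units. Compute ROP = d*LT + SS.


d*LT = 132.6412 * 18.8255 = 2497.0369
ROP = 2497.0369 + 396.3835 = 2893.4204

2893.4204 units


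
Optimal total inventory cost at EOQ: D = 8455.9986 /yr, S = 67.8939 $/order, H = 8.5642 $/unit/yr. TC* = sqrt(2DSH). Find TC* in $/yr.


2*D*S*H = 9833598.1138
TC* = sqrt(9833598.1138) = 3135.8568

3135.8568 $/yr


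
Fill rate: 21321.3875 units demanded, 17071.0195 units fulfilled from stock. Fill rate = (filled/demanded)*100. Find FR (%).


FR = 17071.0195 / 21321.3875 * 100 = 80.0652

80.0652%


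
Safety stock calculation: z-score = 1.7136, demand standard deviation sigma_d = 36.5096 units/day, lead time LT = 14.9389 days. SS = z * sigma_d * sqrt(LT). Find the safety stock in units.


sqrt(LT) = sqrt(14.9389) = 3.8651
SS = 1.7136 * 36.5096 * 3.8651 = 241.8109

241.8109 units


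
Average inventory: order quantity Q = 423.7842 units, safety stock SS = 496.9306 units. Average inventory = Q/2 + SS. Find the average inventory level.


Q/2 = 211.8921
Avg = 211.8921 + 496.9306 = 708.8227

708.8227 units


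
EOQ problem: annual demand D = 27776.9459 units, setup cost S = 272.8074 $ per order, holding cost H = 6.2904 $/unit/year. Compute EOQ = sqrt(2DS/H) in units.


2*D*S = 2 * 27776.9459 * 272.8074 = 15155512.7818
2*D*S/H = 2409308.2764
EOQ = sqrt(2409308.2764) = 1552.1947

1552.1947 units


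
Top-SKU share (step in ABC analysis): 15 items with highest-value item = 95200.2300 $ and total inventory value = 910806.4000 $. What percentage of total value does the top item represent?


Top item = 95200.2300
Total = 910806.4000
Percentage = 95200.2300 / 910806.4000 * 100 = 10.4523

10.4523%


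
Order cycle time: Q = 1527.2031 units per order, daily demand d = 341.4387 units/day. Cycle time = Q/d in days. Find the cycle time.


Cycle = 1527.2031 / 341.4387 = 4.4728

4.4728 days


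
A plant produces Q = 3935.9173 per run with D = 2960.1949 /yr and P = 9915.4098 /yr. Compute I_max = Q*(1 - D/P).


D/P = 0.2985
1 - D/P = 0.7015
I_max = 3935.9173 * 0.7015 = 2760.8693

2760.8693 units


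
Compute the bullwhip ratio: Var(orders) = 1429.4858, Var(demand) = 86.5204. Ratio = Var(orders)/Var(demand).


BW = 1429.4858 / 86.5204 = 16.5220

16.5220


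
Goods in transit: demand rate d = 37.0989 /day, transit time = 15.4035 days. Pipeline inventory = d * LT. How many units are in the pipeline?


Pipeline = 37.0989 * 15.4035 = 571.4529

571.4529 units


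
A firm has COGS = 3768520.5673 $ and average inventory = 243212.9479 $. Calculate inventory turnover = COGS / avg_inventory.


Turnover = 3768520.5673 / 243212.9479 = 15.4947

15.4947


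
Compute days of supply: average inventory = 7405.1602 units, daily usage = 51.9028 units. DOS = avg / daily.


DOS = 7405.1602 / 51.9028 = 142.6736

142.6736 days


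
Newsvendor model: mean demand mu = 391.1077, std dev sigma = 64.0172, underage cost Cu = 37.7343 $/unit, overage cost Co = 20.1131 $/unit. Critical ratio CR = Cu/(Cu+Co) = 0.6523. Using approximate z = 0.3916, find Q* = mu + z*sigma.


CR = Cu/(Cu+Co) = 37.7343/(37.7343+20.1131) = 0.6523
z = 0.3916
Q* = 391.1077 + 0.3916 * 64.0172 = 416.1768

416.1768 units


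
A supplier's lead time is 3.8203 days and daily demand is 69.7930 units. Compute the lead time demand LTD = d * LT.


LTD = 69.7930 * 3.8203 = 266.6302

266.6302 units


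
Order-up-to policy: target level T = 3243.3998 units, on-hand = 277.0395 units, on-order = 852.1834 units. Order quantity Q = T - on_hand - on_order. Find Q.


Inventory position = OH + OO = 277.0395 + 852.1834 = 1129.2229
Q = 3243.3998 - 1129.2229 = 2114.1769

2114.1769 units
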